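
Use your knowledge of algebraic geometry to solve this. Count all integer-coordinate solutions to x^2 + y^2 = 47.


Systematically check integer values of x where x^2 <= 47.
For each valid x, check if 47 - x^2 is a perfect square.
Total integer solutions found: 0

0


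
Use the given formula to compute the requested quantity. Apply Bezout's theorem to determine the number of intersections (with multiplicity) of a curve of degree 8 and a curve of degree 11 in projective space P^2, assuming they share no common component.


Bezout's theorem states the intersection count equals the product of degrees.
Intersection count = 8 * 11 = 88

88


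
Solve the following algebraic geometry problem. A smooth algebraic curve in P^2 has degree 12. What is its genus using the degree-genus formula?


Using the genus formula for smooth plane curves:
g = (d-1)(d-2)/2
g = (12-1)(12-2)/2
g = 11*10/2
g = 110/2 = 55

55


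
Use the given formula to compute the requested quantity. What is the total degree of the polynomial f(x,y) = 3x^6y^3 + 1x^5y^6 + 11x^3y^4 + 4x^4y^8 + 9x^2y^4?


Examine each term for its total degree (sum of exponents).
  Term '3x^6y^3' has total degree 6+3 = 9.
  Term '1x^5y^6' has total degree 5+6 = 11.
  Term '11x^3y^4' has total degree 3+4 = 7.
  Term '4x^4y^8' has total degree 4+8 = 12.
  Term '9x^2y^4' has total degree 2+4 = 6.
The maximum total degree among all terms is 12.

12


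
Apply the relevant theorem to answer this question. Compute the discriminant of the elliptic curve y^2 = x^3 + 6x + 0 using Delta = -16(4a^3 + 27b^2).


Compute each component:
4a^3 = 4*6^3 = 4*216 = 864
27b^2 = 27*0^2 = 27*0 = 0
4a^3 + 27b^2 = 864 + 0 = 864
Delta = -16*864 = -13824

-13824


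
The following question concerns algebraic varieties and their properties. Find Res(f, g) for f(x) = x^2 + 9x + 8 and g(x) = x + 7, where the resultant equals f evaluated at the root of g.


For Res(f, x - c), we evaluate f at x = c.
f(-7) = (-7)^2 + 9*(-7) + 8
= 49 - 63 + 8
= -14 + 8 = -6
Res(f, g) = -6

-6


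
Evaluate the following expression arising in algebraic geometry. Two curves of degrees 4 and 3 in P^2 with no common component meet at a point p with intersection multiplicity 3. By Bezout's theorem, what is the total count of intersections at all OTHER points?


By Bezout's theorem, the total intersection number is d1 * d2.
Total = 4 * 3 = 12
Intersection multiplicity at p = 3
Remaining intersections = 12 - 3 = 9

9


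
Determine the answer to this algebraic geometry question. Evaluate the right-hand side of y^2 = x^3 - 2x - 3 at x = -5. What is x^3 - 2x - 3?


Compute x^3 - 2x - 3 at x = -5:
x^3 = (-5)^3 = -125
(-2)*x = (-2)*(-5) = 10
Sum: -125 + 10 - 3 = -118

-118


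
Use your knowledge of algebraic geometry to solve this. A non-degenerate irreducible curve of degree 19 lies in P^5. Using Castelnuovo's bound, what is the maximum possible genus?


Castelnuovo's bound: write d - 1 = m(r-1) + epsilon with 0 <= epsilon < r-1.
d - 1 = 19 - 1 = 18
r - 1 = 5 - 1 = 4
18 = 4*4 + 2, so m = 4, epsilon = 2
pi(d, r) = m(m-1)(r-1)/2 + m*epsilon
= 4*3*4/2 + 4*2
= 48/2 + 8
= 24 + 8 = 32

32


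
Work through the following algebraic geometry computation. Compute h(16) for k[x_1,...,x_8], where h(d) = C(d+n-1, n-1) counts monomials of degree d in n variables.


The Hilbert function for the polynomial ring in 8 variables is:
h(d) = C(d+n-1, n-1)
h(16) = C(16+8-1, 8-1) = C(23, 7)
= 23! / (7! * 16!)
= 245157

245157


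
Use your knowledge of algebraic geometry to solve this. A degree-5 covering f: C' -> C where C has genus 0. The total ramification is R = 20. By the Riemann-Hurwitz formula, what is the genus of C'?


Riemann-Hurwitz formula: 2g' - 2 = d(2g - 2) + R
Given: d = 5, g = 0, R = 20
2g' - 2 = 5*(2*0 - 2) + 20
2g' - 2 = 5*(-2) + 20
2g' - 2 = -10 + 20 = 10
2g' = 12
g' = 6

6


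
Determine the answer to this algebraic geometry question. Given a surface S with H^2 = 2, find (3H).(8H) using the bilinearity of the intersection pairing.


Using bilinearity of the intersection pairing on a surface S:
(aH).(bH) = ab * (H.H)
We have H^2 = 2.
D.E = (3H).(8H) = 3*8*2
= 24*2
= 48

48


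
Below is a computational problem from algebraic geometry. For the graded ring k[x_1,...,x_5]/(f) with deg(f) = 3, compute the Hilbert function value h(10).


For R = k[x_1,...,x_n]/(f) with f homogeneous of degree e:
The Hilbert series is (1 - t^e)/(1 - t)^n.
So h(d) = C(d+n-1, n-1) - C(d-e+n-1, n-1) for d >= e.
With n=5, e=3, d=10:
C(10+5-1, 5-1) = C(14, 4) = 1001
C(10-3+5-1, 5-1) = C(11, 4) = 330
h(10) = 1001 - 330 = 671

671


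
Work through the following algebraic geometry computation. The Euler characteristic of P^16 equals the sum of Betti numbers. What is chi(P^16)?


The complex projective space P^16 has one cell in each even real dimension 0, 2, ..., 32.
The cohomology groups are H^{2k}(P^16) = Z for k = 0,...,16, and 0 otherwise.
Euler characteristic = sum of Betti numbers = 1 per even-dimensional cohomology group.
chi(P^16) = 16 + 1 = 17

17


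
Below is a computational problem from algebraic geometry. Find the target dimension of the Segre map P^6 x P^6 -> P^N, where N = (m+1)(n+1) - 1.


The Segre embedding maps P^m x P^n into P^N via
all products of coordinates from each factor.
N = (m+1)(n+1) - 1
N = (6+1)(6+1) - 1
N = 7*7 - 1
N = 49 - 1 = 48

48


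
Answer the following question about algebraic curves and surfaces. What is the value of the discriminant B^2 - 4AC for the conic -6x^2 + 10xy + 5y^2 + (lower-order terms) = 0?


The discriminant of a conic Ax^2 + Bxy + Cy^2 + ... = 0 is B^2 - 4AC.
B^2 = 10^2 = 100
4AC = 4*(-6)*5 = -120
Discriminant = 100 + 120 = 220

220


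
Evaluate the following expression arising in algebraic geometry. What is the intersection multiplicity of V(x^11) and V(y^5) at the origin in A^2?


The intersection multiplicity of V(x^a) and V(y^b) at the origin is:
I(O; V(x^11), V(y^5)) = dim_k(k[x,y]/(x^11, y^5))
A basis for k[x,y]/(x^11, y^5) is the set of monomials x^i * y^j
where 0 <= i < 11 and 0 <= j < 5.
The number of such monomials is 11 * 5 = 55

55


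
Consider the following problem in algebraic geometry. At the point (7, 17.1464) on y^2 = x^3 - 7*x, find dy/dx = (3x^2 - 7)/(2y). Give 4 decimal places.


Using implicit differentiation of y^2 = x^3 - 7*x:
2y * dy/dx = 3x^2 - 7
dy/dx = (3x^2 - 7)/(2y)
Numerator: 3*7^2 - 7 = 140
Denominator: 2*17.1464 = 34.2928
dy/dx = 140/34.2928 = 4.0825

4.0825


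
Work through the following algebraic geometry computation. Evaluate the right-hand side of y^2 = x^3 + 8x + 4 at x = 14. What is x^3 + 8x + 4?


Compute x^3 + 8x + 4 at x = 14:
x^3 = 14^3 = 2744
8*x = 8*14 = 112
Sum: 2744 + 112 + 4 = 2860

2860


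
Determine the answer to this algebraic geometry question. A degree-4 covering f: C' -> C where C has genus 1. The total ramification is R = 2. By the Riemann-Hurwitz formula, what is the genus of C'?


Riemann-Hurwitz formula: 2g' - 2 = d(2g - 2) + R
Given: d = 4, g = 1, R = 2
2g' - 2 = 4*(2*1 - 2) + 2
2g' - 2 = 4*0 + 2
2g' - 2 = 0 + 2 = 2
2g' = 4
g' = 2

2


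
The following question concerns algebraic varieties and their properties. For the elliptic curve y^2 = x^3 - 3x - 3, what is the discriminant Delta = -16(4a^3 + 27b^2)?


Compute each component:
4a^3 = 4*(-3)^3 = 4*(-27) = -108
27b^2 = 27*(-3)^2 = 27*9 = 243
4a^3 + 27b^2 = -108 + 243 = 135
Delta = -16*135 = -2160

-2160


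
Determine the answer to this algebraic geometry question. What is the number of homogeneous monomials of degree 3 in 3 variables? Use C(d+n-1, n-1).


The number of degree-3 monomials in 3 variables is C(d+n-1, n-1).
= C(3+3-1, 3-1) = C(5, 2)
= 10

10


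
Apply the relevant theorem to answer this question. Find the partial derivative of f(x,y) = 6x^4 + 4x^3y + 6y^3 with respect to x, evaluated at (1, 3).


df/dx = 4*6*x^3 + 3*4*x^2*y
At (1,3): 4*6*1^3 + 3*4*1^2*3
= 24 + 36
= 60

60


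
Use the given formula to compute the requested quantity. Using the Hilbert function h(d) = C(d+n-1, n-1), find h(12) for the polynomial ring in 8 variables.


The Hilbert function for the polynomial ring in 8 variables is:
h(d) = C(d+n-1, n-1)
h(12) = C(12+8-1, 8-1) = C(19, 7)
= 19! / (7! * 12!)
= 50388

50388


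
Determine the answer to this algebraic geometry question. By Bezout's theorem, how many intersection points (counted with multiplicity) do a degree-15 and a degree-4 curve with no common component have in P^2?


Bezout's theorem states the intersection count equals the product of degrees.
Intersection count = 15 * 4 = 60

60


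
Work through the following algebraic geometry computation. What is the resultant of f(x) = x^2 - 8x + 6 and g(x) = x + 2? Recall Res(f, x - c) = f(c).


For Res(f, x - c), we evaluate f at x = c.
f(-2) = (-2)^2 - 8*(-2) + 6
= 4 + 16 + 6
= 20 + 6 = 26
Res(f, g) = 26

26


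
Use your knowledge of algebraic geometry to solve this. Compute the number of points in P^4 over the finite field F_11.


P^4(F_11) has (q^(n+1) - 1)/(q - 1) points.
= 11^4 + 11^3 + 11^2 + 11^1 + 11^0
= 14641 + 1331 + 121 + 11 + 1
= 16105

16105


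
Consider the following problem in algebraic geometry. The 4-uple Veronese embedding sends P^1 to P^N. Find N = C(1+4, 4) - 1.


The Veronese embedding v_d: P^n -> P^N maps each point to all
degree-d monomials in n+1 homogeneous coordinates.
N = C(n+d, d) - 1
N = C(1+4, 4) - 1
N = C(5, 4) - 1
C(5, 4) = 5
N = 5 - 1 = 4

4


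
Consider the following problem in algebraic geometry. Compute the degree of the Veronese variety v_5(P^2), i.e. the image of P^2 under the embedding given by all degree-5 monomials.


The Veronese variety v_5(P^2) has degree d^r.
d^r = 5^2 = 25

25


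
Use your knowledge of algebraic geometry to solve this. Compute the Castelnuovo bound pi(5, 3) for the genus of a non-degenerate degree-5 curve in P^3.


Castelnuovo's bound: write d - 1 = m(r-1) + epsilon with 0 <= epsilon < r-1.
d - 1 = 5 - 1 = 4
r - 1 = 3 - 1 = 2
4 = 2*2 + 0, so m = 2, epsilon = 0
pi(d, r) = m(m-1)(r-1)/2 + m*epsilon
= 2*1*2/2 + 2*0
= 4/2 + 0
= 2 + 0 = 2

2


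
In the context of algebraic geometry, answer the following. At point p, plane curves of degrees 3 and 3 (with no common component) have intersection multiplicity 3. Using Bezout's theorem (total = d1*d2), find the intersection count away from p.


By Bezout's theorem, the total intersection number is d1 * d2.
Total = 3 * 3 = 9
Intersection multiplicity at p = 3
Remaining intersections = 9 - 3 = 6

6


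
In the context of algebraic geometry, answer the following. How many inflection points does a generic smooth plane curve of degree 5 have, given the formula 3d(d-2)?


For a general smooth plane curve C of degree d, the inflection points are
the intersection of C with its Hessian curve, which has degree 3(d-2).
By Bezout, the total intersection number is d * 3(d-2) = 5 * 9 = 45.
For a general curve every flex is ordinary, so each contributes
multiplicity 1 to C·Hess(C), and the number of distinct inflection
points is 3d(d-2).
Inflection points = 3*5*(5-2) = 3*5*3 = 45

45


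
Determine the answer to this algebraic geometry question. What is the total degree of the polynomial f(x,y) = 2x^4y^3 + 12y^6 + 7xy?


Examine each term for its total degree (sum of exponents).
  Term '2x^4y^3' has total degree 4+3 = 7.
  Term '12y^6' has total degree 0+6 = 6.
  Term '7xy' has total degree 1+1 = 2.
The maximum total degree among all terms is 7.

7


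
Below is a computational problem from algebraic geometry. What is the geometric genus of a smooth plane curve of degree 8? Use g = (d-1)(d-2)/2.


Using the genus formula for smooth plane curves:
g = (d-1)(d-2)/2
g = (8-1)(8-2)/2
g = 7*6/2
g = 42/2 = 21

21


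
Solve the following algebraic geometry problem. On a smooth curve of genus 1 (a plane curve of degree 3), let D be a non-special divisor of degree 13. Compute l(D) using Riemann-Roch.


First, compute the genus of a smooth plane curve of degree 3:
g = (d-1)(d-2)/2 = (3-1)(3-2)/2 = 1
For a non-special divisor D (i.e., h^1(D) = 0), Riemann-Roch gives:
l(D) = deg(D) - g + 1
Since deg(D) = 13 >= 2g - 1 = 1, D is non-special.
l(D) = 13 - 1 + 1 = 13

13


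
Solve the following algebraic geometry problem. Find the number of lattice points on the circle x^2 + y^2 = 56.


Systematically check integer values of x where x^2 <= 56.
For each valid x, check if 56 - x^2 is a perfect square.
Total integer solutions found: 0

0


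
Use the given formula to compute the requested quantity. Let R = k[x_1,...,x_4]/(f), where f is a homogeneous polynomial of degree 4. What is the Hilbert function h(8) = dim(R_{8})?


For R = k[x_1,...,x_n]/(f) with f homogeneous of degree e:
The Hilbert series is (1 - t^e)/(1 - t)^n.
So h(d) = C(d+n-1, n-1) - C(d-e+n-1, n-1) for d >= e.
With n=4, e=4, d=8:
C(8+4-1, 4-1) = C(11, 3) = 165
C(8-4+4-1, 4-1) = C(7, 3) = 35
h(8) = 165 - 35 = 130

130


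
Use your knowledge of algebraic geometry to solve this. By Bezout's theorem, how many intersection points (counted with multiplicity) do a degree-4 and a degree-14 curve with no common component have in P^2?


Bezout's theorem states the intersection count equals the product of degrees.
Intersection count = 4 * 14 = 56

56


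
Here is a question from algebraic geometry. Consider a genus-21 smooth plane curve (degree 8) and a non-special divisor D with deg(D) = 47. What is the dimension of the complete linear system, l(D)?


First, compute the genus of a smooth plane curve of degree 8:
g = (d-1)(d-2)/2 = (8-1)(8-2)/2 = 21
For a non-special divisor D (i.e., h^1(D) = 0), Riemann-Roch gives:
l(D) = deg(D) - g + 1
Since deg(D) = 47 >= 2g - 1 = 41, D is non-special.
l(D) = 47 - 21 + 1 = 27

27


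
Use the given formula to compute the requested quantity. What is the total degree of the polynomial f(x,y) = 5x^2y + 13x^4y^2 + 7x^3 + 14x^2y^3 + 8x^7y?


Examine each term for its total degree (sum of exponents).
  Term '5x^2y' has total degree 2+1 = 3.
  Term '13x^4y^2' has total degree 4+2 = 6.
  Term '7x^3' has total degree 3+0 = 3.
  Term '14x^2y^3' has total degree 2+3 = 5.
  Term '8x^7y' has total degree 7+1 = 8.
The maximum total degree among all terms is 8.

8


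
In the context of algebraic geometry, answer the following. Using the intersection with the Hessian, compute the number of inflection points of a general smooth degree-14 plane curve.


For a general smooth plane curve C of degree d, the inflection points are
the intersection of C with its Hessian curve, which has degree 3(d-2).
By Bezout, the total intersection number is d * 3(d-2) = 14 * 36 = 504.
For a general curve every flex is ordinary, so each contributes
multiplicity 1 to C·Hess(C), and the number of distinct inflection
points is 3d(d-2).
Inflection points = 3*14*(14-2) = 3*14*12 = 504

504


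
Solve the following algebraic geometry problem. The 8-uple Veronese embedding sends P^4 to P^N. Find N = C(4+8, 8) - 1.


The Veronese embedding v_d: P^n -> P^N maps each point to all
degree-d monomials in n+1 homogeneous coordinates.
N = C(n+d, d) - 1
N = C(4+8, 8) - 1
N = C(12, 8) - 1
C(12, 8) = 495
N = 495 - 1 = 494

494


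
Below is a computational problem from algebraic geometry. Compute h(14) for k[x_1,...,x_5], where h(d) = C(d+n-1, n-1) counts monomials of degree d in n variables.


The Hilbert function for the polynomial ring in 5 variables is:
h(d) = C(d+n-1, n-1)
h(14) = C(14+5-1, 5-1) = C(18, 4)
= 18! / (4! * 14!)
= 3060

3060


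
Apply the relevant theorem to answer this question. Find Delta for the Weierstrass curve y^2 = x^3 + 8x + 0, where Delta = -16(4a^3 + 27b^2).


Compute each component:
4a^3 = 4*8^3 = 4*512 = 2048
27b^2 = 27*0^2 = 27*0 = 0
4a^3 + 27b^2 = 2048 + 0 = 2048
Delta = -16*2048 = -32768

-32768


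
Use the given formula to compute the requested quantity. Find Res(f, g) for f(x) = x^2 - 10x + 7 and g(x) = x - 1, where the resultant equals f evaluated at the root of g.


For Res(f, x - c), we evaluate f at x = c.
f(1) = 1^2 - 10*1 + 7
= 1 - 10 + 7
= -9 + 7 = -2
Res(f, g) = -2

-2


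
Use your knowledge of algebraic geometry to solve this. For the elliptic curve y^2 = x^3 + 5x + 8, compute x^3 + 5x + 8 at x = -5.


Compute x^3 + 5x + 8 at x = -5:
x^3 = (-5)^3 = -125
5*x = 5*(-5) = -25
Sum: -125 - 25 + 8 = -142

-142


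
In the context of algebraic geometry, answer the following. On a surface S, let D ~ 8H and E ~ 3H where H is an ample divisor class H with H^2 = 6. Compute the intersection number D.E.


Using bilinearity of the intersection pairing on a surface S:
(aH).(bH) = ab * (H.H)
We have H^2 = 6.
D.E = (8H).(3H) = 8*3*6
= 24*6
= 144

144


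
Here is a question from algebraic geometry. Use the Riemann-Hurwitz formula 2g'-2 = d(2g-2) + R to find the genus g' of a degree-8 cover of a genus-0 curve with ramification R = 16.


Riemann-Hurwitz formula: 2g' - 2 = d(2g - 2) + R
Given: d = 8, g = 0, R = 16
2g' - 2 = 8*(2*0 - 2) + 16
2g' - 2 = 8*(-2) + 16
2g' - 2 = -16 + 16 = 0
2g' = 2
g' = 1

1


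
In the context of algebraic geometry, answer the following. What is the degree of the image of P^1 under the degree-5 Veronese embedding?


The Veronese variety v_5(P^1) has degree d^r.
d^r = 5^1 = 5

5


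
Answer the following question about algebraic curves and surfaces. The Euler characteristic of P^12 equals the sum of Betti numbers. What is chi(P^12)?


The complex projective space P^12 has one cell in each even real dimension 0, 2, ..., 24.
The cohomology groups are H^{2k}(P^12) = Z for k = 0,...,12, and 0 otherwise.
Euler characteristic = sum of Betti numbers = 1 per even-dimensional cohomology group.
chi(P^12) = 12 + 1 = 13

13


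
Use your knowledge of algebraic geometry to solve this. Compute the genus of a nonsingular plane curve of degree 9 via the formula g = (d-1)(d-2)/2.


Using the genus formula for smooth plane curves:
g = (d-1)(d-2)/2
g = (9-1)(9-2)/2
g = 8*7/2
g = 56/2 = 28

28


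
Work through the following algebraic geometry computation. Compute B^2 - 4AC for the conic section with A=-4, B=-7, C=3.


The discriminant of a conic Ax^2 + Bxy + Cy^2 + ... = 0 is B^2 - 4AC.
B^2 = (-7)^2 = 49
4AC = 4*(-4)*3 = -48
Discriminant = 49 + 48 = 97

97


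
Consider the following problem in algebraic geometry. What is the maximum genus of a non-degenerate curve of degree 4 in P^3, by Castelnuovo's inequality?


Castelnuovo's bound: write d - 1 = m(r-1) + epsilon with 0 <= epsilon < r-1.
d - 1 = 4 - 1 = 3
r - 1 = 3 - 1 = 2
3 = 1*2 + 1, so m = 1, epsilon = 1
pi(d, r) = m(m-1)(r-1)/2 + m*epsilon
= 1*0*2/2 + 1*1
= 0/2 + 1
= 0 + 1 = 1

1


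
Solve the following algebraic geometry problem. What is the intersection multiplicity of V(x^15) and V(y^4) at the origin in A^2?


The intersection multiplicity of V(x^a) and V(y^b) at the origin is:
I(O; V(x^15), V(y^4)) = dim_k(k[x,y]/(x^15, y^4))
A basis for k[x,y]/(x^15, y^4) is the set of monomials x^i * y^j
where 0 <= i < 15 and 0 <= j < 4.
The number of such monomials is 15 * 4 = 60

60


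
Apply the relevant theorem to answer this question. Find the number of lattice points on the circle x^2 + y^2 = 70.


Systematically check integer values of x where x^2 <= 70.
For each valid x, check if 70 - x^2 is a perfect square.
Total integer solutions found: 0

0


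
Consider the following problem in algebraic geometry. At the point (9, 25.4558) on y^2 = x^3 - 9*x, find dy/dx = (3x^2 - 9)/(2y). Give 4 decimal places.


Using implicit differentiation of y^2 = x^3 - 9*x:
2y * dy/dx = 3x^2 - 9
dy/dx = (3x^2 - 9)/(2y)
Numerator: 3*9^2 - 9 = 234
Denominator: 2*25.4558 = 50.9116
dy/dx = 234/50.9116 = 4.5962

4.5962


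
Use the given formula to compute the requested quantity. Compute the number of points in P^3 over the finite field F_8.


P^3(F_8) has (q^(n+1) - 1)/(q - 1) points.
= 8^3 + 8^2 + 8^1 + 8^0
= 512 + 64 + 8 + 1
= 585

585


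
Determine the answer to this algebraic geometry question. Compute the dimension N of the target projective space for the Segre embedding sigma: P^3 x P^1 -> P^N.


The Segre embedding maps P^m x P^n into P^N via
all products of coordinates from each factor.
N = (m+1)(n+1) - 1
N = (3+1)(1+1) - 1
N = 4*2 - 1
N = 8 - 1 = 7

7


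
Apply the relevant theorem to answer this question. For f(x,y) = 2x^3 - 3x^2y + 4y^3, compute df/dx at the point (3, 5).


df/dx = 3*2*x^2 + 2*(-3)*x^1*y
At (3,5): 3*2*3^2 + 2*(-3)*3^1*5
= 54 - 90
= -36

-36


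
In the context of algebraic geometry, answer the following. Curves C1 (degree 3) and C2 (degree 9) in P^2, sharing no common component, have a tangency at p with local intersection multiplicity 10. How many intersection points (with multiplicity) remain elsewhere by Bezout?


By Bezout's theorem, the total intersection number is d1 * d2.
Total = 3 * 9 = 27
Intersection multiplicity at p = 10
Remaining intersections = 27 - 10 = 17

17


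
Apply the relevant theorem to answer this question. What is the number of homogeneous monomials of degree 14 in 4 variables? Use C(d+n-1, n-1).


The number of degree-14 monomials in 4 variables is C(d+n-1, n-1).
= C(14+4-1, 4-1) = C(17, 3)
= 680

680


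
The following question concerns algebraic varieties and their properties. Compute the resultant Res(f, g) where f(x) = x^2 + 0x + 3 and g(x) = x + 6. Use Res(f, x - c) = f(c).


For Res(f, x - c), we evaluate f at x = c.
f(-6) = (-6)^2 + 0*(-6) + 3
= 36 + 0 + 3
= 36 + 3 = 39
Res(f, g) = 39

39


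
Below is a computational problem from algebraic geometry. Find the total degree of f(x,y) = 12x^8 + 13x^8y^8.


Examine each term for its total degree (sum of exponents).
  Term '12x^8' has total degree 8+0 = 8.
  Term '13x^8y^8' has total degree 8+8 = 16.
The maximum total degree among all terms is 16.

16


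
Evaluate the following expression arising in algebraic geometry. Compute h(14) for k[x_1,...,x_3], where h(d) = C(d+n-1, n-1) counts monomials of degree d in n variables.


The Hilbert function for the polynomial ring in 3 variables is:
h(d) = C(d+n-1, n-1)
h(14) = C(14+3-1, 3-1) = C(16, 2)
= 16! / (2! * 14!)
= 120

120


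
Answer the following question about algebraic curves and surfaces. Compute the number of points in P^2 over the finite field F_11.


P^2(F_11) has (q^(n+1) - 1)/(q - 1) points.
= 11^2 + 11^1 + 11^0
= 121 + 11 + 1
= 133

133


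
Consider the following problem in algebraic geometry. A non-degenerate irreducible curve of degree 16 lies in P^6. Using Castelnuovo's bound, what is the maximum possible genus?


Castelnuovo's bound: write d - 1 = m(r-1) + epsilon with 0 <= epsilon < r-1.
d - 1 = 16 - 1 = 15
r - 1 = 6 - 1 = 5
15 = 3*5 + 0, so m = 3, epsilon = 0
pi(d, r) = m(m-1)(r-1)/2 + m*epsilon
= 3*2*5/2 + 3*0
= 30/2 + 0
= 15 + 0 = 15

15


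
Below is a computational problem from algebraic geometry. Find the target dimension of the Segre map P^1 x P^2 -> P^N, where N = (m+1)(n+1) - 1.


The Segre embedding maps P^m x P^n into P^N via
all products of coordinates from each factor.
N = (m+1)(n+1) - 1
N = (1+1)(2+1) - 1
N = 2*3 - 1
N = 6 - 1 = 5

5


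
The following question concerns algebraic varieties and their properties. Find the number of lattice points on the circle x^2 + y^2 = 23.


Systematically check integer values of x where x^2 <= 23.
For each valid x, check if 23 - x^2 is a perfect square.
Total integer solutions found: 0

0


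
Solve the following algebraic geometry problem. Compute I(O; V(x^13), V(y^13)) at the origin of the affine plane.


The intersection multiplicity of V(x^a) and V(y^b) at the origin is:
I(O; V(x^13), V(y^13)) = dim_k(k[x,y]/(x^13, y^13))
A basis for k[x,y]/(x^13, y^13) is the set of monomials x^i * y^j
where 0 <= i < 13 and 0 <= j < 13.
The number of such monomials is 13 * 13 = 169

169


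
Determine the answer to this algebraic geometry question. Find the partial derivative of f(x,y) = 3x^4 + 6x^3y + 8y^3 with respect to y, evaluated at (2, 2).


df/dy = 6*x^3 + 3*8*y^2
At (2,2): 6*2^3 + 3*8*2^2
= 48 + 96
= 144

144


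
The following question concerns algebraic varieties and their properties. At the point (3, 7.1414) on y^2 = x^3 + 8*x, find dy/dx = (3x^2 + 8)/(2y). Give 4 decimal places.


Using implicit differentiation of y^2 = x^3 + 8*x:
2y * dy/dx = 3x^2 + 8
dy/dx = (3x^2 + 8)/(2y)
Numerator: 3*3^2 + 8 = 35
Denominator: 2*7.1414 = 14.2828
dy/dx = 35/14.2828 = 2.4505

2.4505


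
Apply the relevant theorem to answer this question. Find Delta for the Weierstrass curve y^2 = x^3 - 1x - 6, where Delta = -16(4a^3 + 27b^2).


Compute each component:
4a^3 = 4*(-1)^3 = 4*(-1) = -4
27b^2 = 27*(-6)^2 = 27*36 = 972
4a^3 + 27b^2 = -4 + 972 = 968
Delta = -16*968 = -15488

-15488


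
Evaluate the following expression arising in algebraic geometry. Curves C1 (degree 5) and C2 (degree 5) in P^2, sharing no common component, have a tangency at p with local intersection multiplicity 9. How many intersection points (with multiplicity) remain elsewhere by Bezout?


By Bezout's theorem, the total intersection number is d1 * d2.
Total = 5 * 5 = 25
Intersection multiplicity at p = 9
Remaining intersections = 25 - 9 = 16

16


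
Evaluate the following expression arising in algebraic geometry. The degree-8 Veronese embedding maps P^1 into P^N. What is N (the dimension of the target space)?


The Veronese embedding v_d: P^n -> P^N maps each point to all
degree-d monomials in n+1 homogeneous coordinates.
N = C(n+d, d) - 1
N = C(1+8, 8) - 1
N = C(9, 8) - 1
C(9, 8) = 9
N = 9 - 1 = 8

8


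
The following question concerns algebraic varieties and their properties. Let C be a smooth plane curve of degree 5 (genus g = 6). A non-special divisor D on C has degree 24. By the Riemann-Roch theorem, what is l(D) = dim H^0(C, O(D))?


First, compute the genus of a smooth plane curve of degree 5:
g = (d-1)(d-2)/2 = (5-1)(5-2)/2 = 6
For a non-special divisor D (i.e., h^1(D) = 0), Riemann-Roch gives:
l(D) = deg(D) - g + 1
Since deg(D) = 24 >= 2g - 1 = 11, D is non-special.
l(D) = 24 - 6 + 1 = 19

19


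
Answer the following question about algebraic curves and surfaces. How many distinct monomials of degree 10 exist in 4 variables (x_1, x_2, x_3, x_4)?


The number of degree-10 monomials in 4 variables is C(d+n-1, n-1).
= C(10+4-1, 4-1) = C(13, 3)
= 286

286


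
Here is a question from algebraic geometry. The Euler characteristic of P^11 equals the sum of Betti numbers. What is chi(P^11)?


The complex projective space P^11 has one cell in each even real dimension 0, 2, ..., 22.
The cohomology groups are H^{2k}(P^11) = Z for k = 0,...,11, and 0 otherwise.
Euler characteristic = sum of Betti numbers = 1 per even-dimensional cohomology group.
chi(P^11) = 11 + 1 = 12

12


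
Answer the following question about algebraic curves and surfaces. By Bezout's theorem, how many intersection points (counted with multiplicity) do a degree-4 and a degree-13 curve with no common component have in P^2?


Bezout's theorem states the intersection count equals the product of degrees.
Intersection count = 4 * 13 = 52

52


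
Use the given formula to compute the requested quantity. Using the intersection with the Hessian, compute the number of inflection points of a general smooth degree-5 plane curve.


For a general smooth plane curve C of degree d, the inflection points are
the intersection of C with its Hessian curve, which has degree 3(d-2).
By Bezout, the total intersection number is d * 3(d-2) = 5 * 9 = 45.
For a general curve every flex is ordinary, so each contributes
multiplicity 1 to C·Hess(C), and the number of distinct inflection
points is 3d(d-2).
Inflection points = 3*5*(5-2) = 3*5*3 = 45

45


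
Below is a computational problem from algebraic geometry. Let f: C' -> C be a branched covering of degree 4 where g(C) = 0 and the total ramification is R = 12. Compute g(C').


Riemann-Hurwitz formula: 2g' - 2 = d(2g - 2) + R
Given: d = 4, g = 0, R = 12
2g' - 2 = 4*(2*0 - 2) + 12
2g' - 2 = 4*(-2) + 12
2g' - 2 = -8 + 12 = 4
2g' = 6
g' = 3

3


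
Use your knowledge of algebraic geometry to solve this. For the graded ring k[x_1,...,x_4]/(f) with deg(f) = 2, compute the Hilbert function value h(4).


For R = k[x_1,...,x_n]/(f) with f homogeneous of degree e:
The Hilbert series is (1 - t^e)/(1 - t)^n.
So h(d) = C(d+n-1, n-1) - C(d-e+n-1, n-1) for d >= e.
With n=4, e=2, d=4:
C(4+4-1, 4-1) = C(7, 3) = 35
C(4-2+4-1, 4-1) = C(5, 3) = 10
h(4) = 35 - 10 = 25

25


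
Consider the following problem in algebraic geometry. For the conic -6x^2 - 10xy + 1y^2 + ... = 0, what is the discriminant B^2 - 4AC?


The discriminant of a conic Ax^2 + Bxy + Cy^2 + ... = 0 is B^2 - 4AC.
B^2 = (-10)^2 = 100
4AC = 4*(-6)*1 = -24
Discriminant = 100 + 24 = 124

124


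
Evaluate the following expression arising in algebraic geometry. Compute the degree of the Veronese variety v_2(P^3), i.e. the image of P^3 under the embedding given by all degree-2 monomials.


The Veronese variety v_2(P^3) has degree d^r.
d^r = 2^3 = 8

8


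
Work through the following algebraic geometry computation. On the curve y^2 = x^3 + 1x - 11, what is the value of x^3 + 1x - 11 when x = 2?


Compute x^3 + 1x - 11 at x = 2:
x^3 = 2^3 = 8
1*x = 1*2 = 2
Sum: 8 + 2 - 11 = -1

-1


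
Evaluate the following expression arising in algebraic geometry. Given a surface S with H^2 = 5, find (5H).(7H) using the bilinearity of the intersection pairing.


Using bilinearity of the intersection pairing on a surface S:
(aH).(bH) = ab * (H.H)
We have H^2 = 5.
D.E = (5H).(7H) = 5*7*5
= 35*5
= 175

175


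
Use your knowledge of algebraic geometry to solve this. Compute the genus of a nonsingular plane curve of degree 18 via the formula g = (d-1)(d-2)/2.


Using the genus formula for smooth plane curves:
g = (d-1)(d-2)/2
g = (18-1)(18-2)/2
g = 17*16/2
g = 272/2 = 136

136


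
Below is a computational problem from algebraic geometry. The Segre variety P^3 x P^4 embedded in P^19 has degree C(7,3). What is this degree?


The degree of the Segre variety P^3 x P^4 is C(m+n, m).
= C(7, 3)
= 35

35


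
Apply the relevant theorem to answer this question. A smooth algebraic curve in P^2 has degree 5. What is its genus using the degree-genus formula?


Using the genus formula for smooth plane curves:
g = (d-1)(d-2)/2
g = (5-1)(5-2)/2
g = 4*3/2
g = 12/2 = 6

6


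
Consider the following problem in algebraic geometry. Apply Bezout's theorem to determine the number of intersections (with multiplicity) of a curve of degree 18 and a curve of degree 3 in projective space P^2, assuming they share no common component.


Bezout's theorem states the intersection count equals the product of degrees.
Intersection count = 18 * 3 = 54

54


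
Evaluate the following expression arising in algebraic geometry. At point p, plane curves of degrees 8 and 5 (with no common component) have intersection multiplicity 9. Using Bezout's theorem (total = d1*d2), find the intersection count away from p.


By Bezout's theorem, the total intersection number is d1 * d2.
Total = 8 * 5 = 40
Intersection multiplicity at p = 9
Remaining intersections = 40 - 9 = 31

31


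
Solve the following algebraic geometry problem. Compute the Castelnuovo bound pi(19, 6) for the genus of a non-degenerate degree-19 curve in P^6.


Castelnuovo's bound: write d - 1 = m(r-1) + epsilon with 0 <= epsilon < r-1.
d - 1 = 19 - 1 = 18
r - 1 = 6 - 1 = 5
18 = 3*5 + 3, so m = 3, epsilon = 3
pi(d, r) = m(m-1)(r-1)/2 + m*epsilon
= 3*2*5/2 + 3*3
= 30/2 + 9
= 15 + 9 = 24

24


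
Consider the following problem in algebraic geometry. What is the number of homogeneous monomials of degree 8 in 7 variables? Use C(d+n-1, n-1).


The number of degree-8 monomials in 7 variables is C(d+n-1, n-1).
= C(8+7-1, 7-1) = C(14, 6)
= 3003

3003


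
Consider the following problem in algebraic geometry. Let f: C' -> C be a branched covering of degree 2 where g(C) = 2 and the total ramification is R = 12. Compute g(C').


Riemann-Hurwitz formula: 2g' - 2 = d(2g - 2) + R
Given: d = 2, g = 2, R = 12
2g' - 2 = 2*(2*2 - 2) + 12
2g' - 2 = 2*2 + 12
2g' - 2 = 4 + 12 = 16
2g' = 18
g' = 9

9


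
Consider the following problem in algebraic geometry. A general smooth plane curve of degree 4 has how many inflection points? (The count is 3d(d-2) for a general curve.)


For a general smooth plane curve C of degree d, the inflection points are
the intersection of C with its Hessian curve, which has degree 3(d-2).
By Bezout, the total intersection number is d * 3(d-2) = 4 * 6 = 24.
For a general curve every flex is ordinary, so each contributes
multiplicity 1 to C·Hess(C), and the number of distinct inflection
points is 3d(d-2).
Inflection points = 3*4*(4-2) = 3*4*2 = 24

24


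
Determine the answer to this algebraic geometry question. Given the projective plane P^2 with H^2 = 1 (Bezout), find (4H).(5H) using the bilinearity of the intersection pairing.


Using bilinearity of the intersection pairing on the projective plane P^2:
(aH).(bH) = ab * (H.H)
We have H^2 = 1 (Bezout).
D.E = (4H).(5H) = 4*5*1
= 20*1
= 20

20


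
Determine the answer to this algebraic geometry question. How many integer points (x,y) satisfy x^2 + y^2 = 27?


Systematically check integer values of x where x^2 <= 27.
For each valid x, check if 27 - x^2 is a perfect square.
Total integer solutions found: 0

0


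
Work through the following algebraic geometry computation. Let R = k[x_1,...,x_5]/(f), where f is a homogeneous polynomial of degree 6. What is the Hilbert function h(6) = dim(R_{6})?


For R = k[x_1,...,x_n]/(f) with f homogeneous of degree e:
The Hilbert series is (1 - t^e)/(1 - t)^n.
So h(d) = C(d+n-1, n-1) - C(d-e+n-1, n-1) for d >= e.
With n=5, e=6, d=6:
C(6+5-1, 5-1) = C(10, 4) = 210
C(6-6+5-1, 5-1) = C(4, 4) = 1
h(6) = 210 - 1 = 209

209


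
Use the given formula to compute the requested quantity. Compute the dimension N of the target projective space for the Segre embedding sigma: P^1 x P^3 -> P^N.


The Segre embedding maps P^m x P^n into P^N via
all products of coordinates from each factor.
N = (m+1)(n+1) - 1
N = (1+1)(3+1) - 1
N = 2*4 - 1
N = 8 - 1 = 7

7


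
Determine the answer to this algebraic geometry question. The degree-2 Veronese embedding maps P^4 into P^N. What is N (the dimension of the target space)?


The Veronese embedding v_d: P^n -> P^N maps each point to all
degree-d monomials in n+1 homogeneous coordinates.
N = C(n+d, d) - 1
N = C(4+2, 2) - 1
N = C(6, 2) - 1
C(6, 2) = 15
N = 15 - 1 = 14

14


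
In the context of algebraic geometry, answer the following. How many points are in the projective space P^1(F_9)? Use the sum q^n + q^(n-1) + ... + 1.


P^1(F_9) has (q^(n+1) - 1)/(q - 1) points.
= 9^1 + 9^0
= 9 + 1
= 10

10


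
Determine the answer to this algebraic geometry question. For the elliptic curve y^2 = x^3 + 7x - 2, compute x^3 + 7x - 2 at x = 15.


Compute x^3 + 7x - 2 at x = 15:
x^3 = 15^3 = 3375
7*x = 7*15 = 105
Sum: 3375 + 105 - 2 = 3478

3478


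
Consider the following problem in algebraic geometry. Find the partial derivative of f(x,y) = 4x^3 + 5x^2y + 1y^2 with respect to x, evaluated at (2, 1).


df/dx = 3*4*x^2 + 2*5*x^1*y
At (2,1): 3*4*2^2 + 2*5*2^1*1
= 48 + 20
= 68

68


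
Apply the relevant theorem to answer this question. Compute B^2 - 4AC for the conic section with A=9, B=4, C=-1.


The discriminant of a conic Ax^2 + Bxy + Cy^2 + ... = 0 is B^2 - 4AC.
B^2 = 4^2 = 16
4AC = 4*9*(-1) = -36
Discriminant = 16 + 36 = 52

52


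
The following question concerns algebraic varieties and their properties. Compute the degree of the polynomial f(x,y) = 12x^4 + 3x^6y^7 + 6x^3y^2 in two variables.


Examine each term for its total degree (sum of exponents).
  Term '12x^4' has total degree 4+0 = 4.
  Term '3x^6y^7' has total degree 6+7 = 13.
  Term '6x^3y^2' has total degree 3+2 = 5.
The maximum total degree among all terms is 13.

13


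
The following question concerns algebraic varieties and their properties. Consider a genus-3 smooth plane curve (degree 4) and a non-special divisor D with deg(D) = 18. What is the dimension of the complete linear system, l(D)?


First, compute the genus of a smooth plane curve of degree 4:
g = (d-1)(d-2)/2 = (4-1)(4-2)/2 = 3
For a non-special divisor D (i.e., h^1(D) = 0), Riemann-Roch gives:
l(D) = deg(D) - g + 1
Since deg(D) = 18 >= 2g - 1 = 5, D is non-special.
l(D) = 18 - 3 + 1 = 16

16


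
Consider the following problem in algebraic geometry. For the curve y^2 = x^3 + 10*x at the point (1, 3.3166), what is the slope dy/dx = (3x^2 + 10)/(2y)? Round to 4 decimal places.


Using implicit differentiation of y^2 = x^3 + 10*x:
2y * dy/dx = 3x^2 + 10
dy/dx = (3x^2 + 10)/(2y)
Numerator: 3*1^2 + 10 = 13
Denominator: 2*3.3166 = 6.6332
dy/dx = 13/6.6332 = 1.9598

1.9598


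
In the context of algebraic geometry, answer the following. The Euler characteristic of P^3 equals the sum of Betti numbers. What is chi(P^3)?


The complex projective space P^3 has one cell in each even real dimension 0, 2, ..., 6.
The cohomology groups are H^{2k}(P^3) = Z for k = 0,...,3, and 0 otherwise.
Euler characteristic = sum of Betti numbers = 1 per even-dimensional cohomology group.
chi(P^3) = 3 + 1 = 4

4


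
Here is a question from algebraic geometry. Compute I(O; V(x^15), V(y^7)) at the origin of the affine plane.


The intersection multiplicity of V(x^a) and V(y^b) at the origin is:
I(O; V(x^15), V(y^7)) = dim_k(k[x,y]/(x^15, y^7))
A basis for k[x,y]/(x^15, y^7) is the set of monomials x^i * y^j
where 0 <= i < 15 and 0 <= j < 7.
The number of such monomials is 15 * 7 = 105

105


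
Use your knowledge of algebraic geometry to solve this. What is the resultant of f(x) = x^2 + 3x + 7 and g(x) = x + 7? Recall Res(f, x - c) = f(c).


For Res(f, x - c), we evaluate f at x = c.
f(-7) = (-7)^2 + 3*(-7) + 7
= 49 - 21 + 7
= 28 + 7 = 35
Res(f, g) = 35

35


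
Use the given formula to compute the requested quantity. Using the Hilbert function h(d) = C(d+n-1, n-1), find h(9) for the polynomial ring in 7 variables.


The Hilbert function for the polynomial ring in 7 variables is:
h(d) = C(d+n-1, n-1)
h(9) = C(9+7-1, 7-1) = C(15, 6)
= 15! / (6! * 9!)
= 5005

5005


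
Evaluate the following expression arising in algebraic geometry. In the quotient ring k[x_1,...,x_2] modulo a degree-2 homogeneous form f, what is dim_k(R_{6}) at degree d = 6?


For R = k[x_1,...,x_n]/(f) with f homogeneous of degree e:
The Hilbert series is (1 - t^e)/(1 - t)^n.
So h(d) = C(d+n-1, n-1) - C(d-e+n-1, n-1) for d >= e.
With n=2, e=2, d=6:
C(6+2-1, 2-1) = C(7, 1) = 7
C(6-2+2-1, 2-1) = C(5, 1) = 5
h(6) = 7 - 5 = 2

2


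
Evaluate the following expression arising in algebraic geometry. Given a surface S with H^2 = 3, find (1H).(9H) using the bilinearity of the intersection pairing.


Using bilinearity of the intersection pairing on a surface S:
(aH).(bH) = ab * (H.H)
We have H^2 = 3.
D.E = (1H).(9H) = 1*9*3
= 9*3
= 27

27


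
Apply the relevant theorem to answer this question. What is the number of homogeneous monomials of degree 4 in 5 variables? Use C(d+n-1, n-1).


The number of degree-4 monomials in 5 variables is C(d+n-1, n-1).
= C(4+5-1, 5-1) = C(8, 4)
= 70

70


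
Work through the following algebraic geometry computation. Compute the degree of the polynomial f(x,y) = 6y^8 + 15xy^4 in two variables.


Examine each term for its total degree (sum of exponents).
  Term '6y^8' has total degree 0+8 = 8.
  Term '15xy^4' has total degree 1+4 = 5.
The maximum total degree among all terms is 8.

8


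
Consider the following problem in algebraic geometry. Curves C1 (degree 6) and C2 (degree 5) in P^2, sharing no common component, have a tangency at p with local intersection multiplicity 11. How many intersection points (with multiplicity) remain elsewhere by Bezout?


By Bezout's theorem, the total intersection number is d1 * d2.
Total = 6 * 5 = 30
Intersection multiplicity at p = 11
Remaining intersections = 30 - 11 = 19

19
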